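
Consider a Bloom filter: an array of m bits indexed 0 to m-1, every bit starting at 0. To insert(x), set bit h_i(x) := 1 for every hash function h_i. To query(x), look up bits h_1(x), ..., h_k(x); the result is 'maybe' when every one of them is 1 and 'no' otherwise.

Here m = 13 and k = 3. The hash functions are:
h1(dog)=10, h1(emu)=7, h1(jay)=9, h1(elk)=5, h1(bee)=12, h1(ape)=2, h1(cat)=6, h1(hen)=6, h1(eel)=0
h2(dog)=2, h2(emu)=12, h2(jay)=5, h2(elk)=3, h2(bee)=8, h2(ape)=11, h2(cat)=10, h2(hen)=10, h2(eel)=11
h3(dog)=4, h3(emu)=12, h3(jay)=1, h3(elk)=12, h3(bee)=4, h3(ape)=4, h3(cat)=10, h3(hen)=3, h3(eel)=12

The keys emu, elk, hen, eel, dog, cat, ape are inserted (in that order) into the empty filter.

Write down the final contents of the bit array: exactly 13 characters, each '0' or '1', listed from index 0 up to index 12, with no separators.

Answer: 1011111100111

Derivation:
Start: bits=0000000000000
After insert 'emu': sets bits 7 12 -> bits=0000000100001
After insert 'elk': sets bits 3 5 12 -> bits=0001010100001
After insert 'hen': sets bits 3 6 10 -> bits=0001011100101
After insert 'eel': sets bits 0 11 12 -> bits=1001011100111
After insert 'dog': sets bits 2 4 10 -> bits=1011111100111
After insert 'cat': sets bits 6 10 -> bits=1011111100111
After insert 'ape': sets bits 2 4 11 -> bits=1011111100111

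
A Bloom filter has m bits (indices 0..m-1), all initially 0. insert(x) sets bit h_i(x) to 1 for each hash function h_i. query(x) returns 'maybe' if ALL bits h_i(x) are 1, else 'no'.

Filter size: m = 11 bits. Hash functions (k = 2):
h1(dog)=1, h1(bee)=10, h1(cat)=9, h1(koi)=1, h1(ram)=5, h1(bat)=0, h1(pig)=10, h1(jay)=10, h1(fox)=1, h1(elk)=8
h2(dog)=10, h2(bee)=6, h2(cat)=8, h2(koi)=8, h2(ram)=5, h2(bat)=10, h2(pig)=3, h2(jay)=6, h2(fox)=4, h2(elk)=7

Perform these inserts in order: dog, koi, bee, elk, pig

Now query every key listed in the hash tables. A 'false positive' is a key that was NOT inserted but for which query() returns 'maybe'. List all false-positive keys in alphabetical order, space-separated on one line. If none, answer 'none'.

Answer: jay

Derivation:
Start: bits=00000000000
After insert 'dog': sets bits 1 10 -> bits=01000000001
After insert 'koi': sets bits 1 8 -> bits=01000000101
After insert 'bee': sets bits 6 10 -> bits=01000010101
After insert 'elk': sets bits 7 8 -> bits=01000011101
After insert 'pig': sets bits 3 10 -> bits=01010011101
Not inserted: bat cat fox jay ram — query each against bits=01010011101:
query bat: checks bit0=0, bit10=1 (has a 0) -> no => not a false positive
query cat: checks bit8=1, bit9=0 (has a 0) -> no => not a false positive
query fox: checks bit1=1, bit4=0 (has a 0) -> no => not a false positive
query jay: checks bit6=1, bit10=1 (all 1) -> maybe => FALSE POSITIVE
query ram: checks bit5=0 (has a 0) -> no => not a false positive
False positives (alphabetical): jay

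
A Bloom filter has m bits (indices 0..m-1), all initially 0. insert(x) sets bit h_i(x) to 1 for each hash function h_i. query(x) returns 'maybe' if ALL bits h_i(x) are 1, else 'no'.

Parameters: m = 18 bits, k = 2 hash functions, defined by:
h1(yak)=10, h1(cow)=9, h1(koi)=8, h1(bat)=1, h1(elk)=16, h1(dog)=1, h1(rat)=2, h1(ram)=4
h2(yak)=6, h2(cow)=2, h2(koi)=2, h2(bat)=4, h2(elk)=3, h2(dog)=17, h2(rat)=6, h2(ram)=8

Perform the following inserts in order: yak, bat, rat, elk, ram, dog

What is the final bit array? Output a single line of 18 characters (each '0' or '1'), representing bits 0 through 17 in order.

Answer: 011110101010000011

Derivation:
Start: bits=000000000000000000
After insert 'yak': sets bits 6 10 -> bits=000000100010000000
After insert 'bat': sets bits 1 4 -> bits=010010100010000000
After insert 'rat': sets bits 2 6 -> bits=011010100010000000
After insert 'elk': sets bits 3 16 -> bits=011110100010000010
After insert 'ram': sets bits 4 8 -> bits=011110101010000010
After insert 'dog': sets bits 1 17 -> bits=011110101010000011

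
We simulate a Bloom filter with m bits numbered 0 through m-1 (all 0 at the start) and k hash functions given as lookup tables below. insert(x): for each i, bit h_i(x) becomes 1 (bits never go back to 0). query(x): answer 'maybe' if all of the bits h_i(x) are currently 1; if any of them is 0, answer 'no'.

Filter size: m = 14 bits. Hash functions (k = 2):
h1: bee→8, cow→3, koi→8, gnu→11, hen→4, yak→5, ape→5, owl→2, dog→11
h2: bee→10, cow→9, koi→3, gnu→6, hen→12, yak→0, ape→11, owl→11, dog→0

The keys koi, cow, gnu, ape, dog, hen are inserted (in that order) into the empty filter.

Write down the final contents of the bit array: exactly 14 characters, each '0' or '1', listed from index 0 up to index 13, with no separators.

Start: bits=00000000000000
After insert 'koi': sets bits 3 8 -> bits=00010000100000
After insert 'cow': sets bits 3 9 -> bits=00010000110000
After insert 'gnu': sets bits 6 11 -> bits=00010010110100
After insert 'ape': sets bits 5 11 -> bits=00010110110100
After insert 'dog': sets bits 0 11 -> bits=10010110110100
After insert 'hen': sets bits 4 12 -> bits=10011110110110

Answer: 10011110110110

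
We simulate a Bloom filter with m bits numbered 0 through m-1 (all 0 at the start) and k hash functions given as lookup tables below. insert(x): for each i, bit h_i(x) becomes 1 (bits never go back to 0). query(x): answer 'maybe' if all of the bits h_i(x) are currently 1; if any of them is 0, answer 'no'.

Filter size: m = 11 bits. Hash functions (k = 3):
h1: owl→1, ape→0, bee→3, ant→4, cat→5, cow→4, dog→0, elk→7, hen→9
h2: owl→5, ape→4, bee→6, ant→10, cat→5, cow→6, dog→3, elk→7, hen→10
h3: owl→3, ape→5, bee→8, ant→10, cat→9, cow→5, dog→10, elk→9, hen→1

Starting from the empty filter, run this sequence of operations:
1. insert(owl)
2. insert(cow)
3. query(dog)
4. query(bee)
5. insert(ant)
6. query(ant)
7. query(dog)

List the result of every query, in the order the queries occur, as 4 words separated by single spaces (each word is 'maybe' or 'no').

Answer: no no maybe no

Derivation:
Start: bits=00000000000
Op 1: insert owl -> sets bits 1 3 5 -> bits=01010100000
Op 2: insert cow -> sets bits 4 5 6 -> bits=01011110000
Op 3: query dog -> checks bit0=0, bit3=1, bit10=0 (has a 0) -> no
Op 4: query bee -> checks bit3=1, bit6=1, bit8=0 (has a 0) -> no
Op 5: insert ant -> sets bits 4 10 -> bits=01011110001
Op 6: query ant -> checks bit4=1, bit10=1 (all 1) -> maybe
Op 7: query dog -> checks bit0=0, bit3=1, bit10=1 (has a 0) -> no
Query results in order: no no maybe no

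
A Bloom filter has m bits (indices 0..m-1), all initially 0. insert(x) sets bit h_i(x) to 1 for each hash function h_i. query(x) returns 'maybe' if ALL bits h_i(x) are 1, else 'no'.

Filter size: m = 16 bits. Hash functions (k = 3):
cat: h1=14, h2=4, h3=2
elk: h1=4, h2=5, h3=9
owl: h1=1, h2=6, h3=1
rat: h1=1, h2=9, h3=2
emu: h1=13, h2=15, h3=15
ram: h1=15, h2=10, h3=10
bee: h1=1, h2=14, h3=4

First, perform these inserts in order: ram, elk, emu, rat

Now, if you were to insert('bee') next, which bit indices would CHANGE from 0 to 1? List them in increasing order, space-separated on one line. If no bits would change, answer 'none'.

Answer: 14

Derivation:
Start: bits=0000000000000000
After insert 'ram': sets bits 10 15 -> bits=0000000000100001
After insert 'elk': sets bits 4 5 9 -> bits=0000110001100001
After insert 'emu': sets bits 13 15 -> bits=0000110001100101
After insert 'rat': sets bits 1 2 9 -> bits=0110110001100101
insert 'bee' would touch bits 1 4 14; currently bit1=1, bit4=1, bit14=0
Bits that are 0 among those (would change 0->1): 14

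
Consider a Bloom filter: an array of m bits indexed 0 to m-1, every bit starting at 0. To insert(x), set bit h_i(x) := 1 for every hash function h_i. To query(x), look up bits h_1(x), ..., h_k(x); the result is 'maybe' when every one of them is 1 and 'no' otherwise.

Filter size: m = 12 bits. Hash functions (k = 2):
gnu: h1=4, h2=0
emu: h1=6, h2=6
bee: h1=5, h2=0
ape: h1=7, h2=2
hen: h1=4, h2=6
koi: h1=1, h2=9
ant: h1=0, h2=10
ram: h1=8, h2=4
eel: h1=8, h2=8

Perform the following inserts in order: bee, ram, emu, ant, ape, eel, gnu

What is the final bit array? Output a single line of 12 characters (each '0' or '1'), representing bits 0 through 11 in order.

Start: bits=000000000000
After insert 'bee': sets bits 0 5 -> bits=100001000000
After insert 'ram': sets bits 4 8 -> bits=100011001000
After insert 'emu': sets bits 6 -> bits=100011101000
After insert 'ant': sets bits 0 10 -> bits=100011101010
After insert 'ape': sets bits 2 7 -> bits=101011111010
After insert 'eel': sets bits 8 -> bits=101011111010
After insert 'gnu': sets bits 0 4 -> bits=101011111010

Answer: 101011111010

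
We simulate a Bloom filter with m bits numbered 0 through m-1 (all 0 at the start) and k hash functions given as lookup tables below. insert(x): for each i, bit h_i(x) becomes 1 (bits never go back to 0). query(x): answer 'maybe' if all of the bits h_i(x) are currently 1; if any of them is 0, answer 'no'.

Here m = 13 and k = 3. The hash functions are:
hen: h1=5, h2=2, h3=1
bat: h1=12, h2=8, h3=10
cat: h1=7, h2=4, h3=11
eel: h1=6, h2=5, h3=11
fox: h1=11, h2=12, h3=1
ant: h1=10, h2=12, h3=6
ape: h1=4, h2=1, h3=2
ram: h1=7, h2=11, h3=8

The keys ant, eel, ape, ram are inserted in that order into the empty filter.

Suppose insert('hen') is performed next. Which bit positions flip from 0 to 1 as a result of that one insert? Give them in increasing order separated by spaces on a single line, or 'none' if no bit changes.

Answer: none

Derivation:
Start: bits=0000000000000
After insert 'ant': sets bits 6 10 12 -> bits=0000001000101
After insert 'eel': sets bits 5 6 11 -> bits=0000011000111
After insert 'ape': sets bits 1 2 4 -> bits=0110111000111
After insert 'ram': sets bits 7 8 11 -> bits=0110111110111
insert 'hen' would touch bits 1 2 5; currently bit1=1, bit2=1, bit5=1
Bits that are 0 among those (would change 0->1): none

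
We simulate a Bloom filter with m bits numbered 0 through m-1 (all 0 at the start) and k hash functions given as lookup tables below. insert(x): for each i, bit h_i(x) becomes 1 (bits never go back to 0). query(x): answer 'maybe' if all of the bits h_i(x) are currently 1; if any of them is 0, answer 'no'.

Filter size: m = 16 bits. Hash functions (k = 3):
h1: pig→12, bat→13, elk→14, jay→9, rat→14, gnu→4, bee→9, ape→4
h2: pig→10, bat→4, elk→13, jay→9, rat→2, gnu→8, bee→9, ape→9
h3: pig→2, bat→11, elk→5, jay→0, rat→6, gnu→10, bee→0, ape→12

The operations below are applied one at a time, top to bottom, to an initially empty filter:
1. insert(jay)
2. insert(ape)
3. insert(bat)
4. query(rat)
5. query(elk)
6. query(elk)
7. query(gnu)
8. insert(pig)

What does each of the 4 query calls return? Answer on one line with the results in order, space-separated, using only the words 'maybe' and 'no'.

Answer: no no no no

Derivation:
Start: bits=0000000000000000
Op 1: insert jay -> sets bits 0 9 -> bits=1000000001000000
Op 2: insert ape -> sets bits 4 9 12 -> bits=1000100001001000
Op 3: insert bat -> sets bits 4 11 13 -> bits=1000100001011100
Op 4: query rat -> checks bit2=0, bit6=0, bit14=0 (has a 0) -> no
Op 5: query elk -> checks bit5=0, bit13=1, bit14=0 (has a 0) -> no
Op 6: query elk -> checks bit5=0, bit13=1, bit14=0 (has a 0) -> no
Op 7: query gnu -> checks bit4=1, bit8=0, bit10=0 (has a 0) -> no
Op 8: insert pig -> sets bits 2 10 12 -> bits=1010100001111100
Query results in order: no no no no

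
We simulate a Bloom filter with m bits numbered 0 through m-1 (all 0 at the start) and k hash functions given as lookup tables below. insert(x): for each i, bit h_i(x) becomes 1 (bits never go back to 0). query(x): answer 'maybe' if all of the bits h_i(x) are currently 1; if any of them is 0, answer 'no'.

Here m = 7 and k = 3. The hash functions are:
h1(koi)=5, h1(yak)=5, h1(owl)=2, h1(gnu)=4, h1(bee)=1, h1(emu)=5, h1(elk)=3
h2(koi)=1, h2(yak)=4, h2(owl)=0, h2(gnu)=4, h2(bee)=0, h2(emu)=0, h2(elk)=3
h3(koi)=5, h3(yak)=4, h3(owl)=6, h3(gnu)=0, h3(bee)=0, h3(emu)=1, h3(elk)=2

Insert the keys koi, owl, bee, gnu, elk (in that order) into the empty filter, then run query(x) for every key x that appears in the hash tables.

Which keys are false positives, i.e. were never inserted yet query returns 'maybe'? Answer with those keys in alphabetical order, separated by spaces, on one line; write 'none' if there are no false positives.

Start: bits=0000000
After insert 'koi': sets bits 1 5 -> bits=0100010
After insert 'owl': sets bits 0 2 6 -> bits=1110011
After insert 'bee': sets bits 0 1 -> bits=1110011
After insert 'gnu': sets bits 0 4 -> bits=1110111
After insert 'elk': sets bits 2 3 -> bits=1111111
Not inserted: emu yak — query each against bits=1111111:
query emu: checks bit0=1, bit1=1, bit5=1 (all 1) -> maybe => FALSE POSITIVE
query yak: checks bit4=1, bit5=1 (all 1) -> maybe => FALSE POSITIVE
False positives (alphabetical): emu yak

Answer: emu yak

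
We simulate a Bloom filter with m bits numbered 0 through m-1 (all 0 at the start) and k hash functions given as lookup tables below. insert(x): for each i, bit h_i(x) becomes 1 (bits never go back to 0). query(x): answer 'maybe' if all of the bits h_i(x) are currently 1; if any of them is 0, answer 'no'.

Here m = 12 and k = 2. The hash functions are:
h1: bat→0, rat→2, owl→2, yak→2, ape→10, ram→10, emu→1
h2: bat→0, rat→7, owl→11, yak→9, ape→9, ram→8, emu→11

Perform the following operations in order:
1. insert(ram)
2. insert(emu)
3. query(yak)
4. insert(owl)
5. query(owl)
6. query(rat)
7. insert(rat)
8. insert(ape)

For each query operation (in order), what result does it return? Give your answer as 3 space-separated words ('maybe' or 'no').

Answer: no maybe no

Derivation:
Start: bits=000000000000
Op 1: insert ram -> sets bits 8 10 -> bits=000000001010
Op 2: insert emu -> sets bits 1 11 -> bits=010000001011
Op 3: query yak -> checks bit2=0, bit9=0 (has a 0) -> no
Op 4: insert owl -> sets bits 2 11 -> bits=011000001011
Op 5: query owl -> checks bit2=1, bit11=1 (all 1) -> maybe
Op 6: query rat -> checks bit2=1, bit7=0 (has a 0) -> no
Op 7: insert rat -> sets bits 2 7 -> bits=011000011011
Op 8: insert ape -> sets bits 9 10 -> bits=011000011111
Query results in order: no maybe no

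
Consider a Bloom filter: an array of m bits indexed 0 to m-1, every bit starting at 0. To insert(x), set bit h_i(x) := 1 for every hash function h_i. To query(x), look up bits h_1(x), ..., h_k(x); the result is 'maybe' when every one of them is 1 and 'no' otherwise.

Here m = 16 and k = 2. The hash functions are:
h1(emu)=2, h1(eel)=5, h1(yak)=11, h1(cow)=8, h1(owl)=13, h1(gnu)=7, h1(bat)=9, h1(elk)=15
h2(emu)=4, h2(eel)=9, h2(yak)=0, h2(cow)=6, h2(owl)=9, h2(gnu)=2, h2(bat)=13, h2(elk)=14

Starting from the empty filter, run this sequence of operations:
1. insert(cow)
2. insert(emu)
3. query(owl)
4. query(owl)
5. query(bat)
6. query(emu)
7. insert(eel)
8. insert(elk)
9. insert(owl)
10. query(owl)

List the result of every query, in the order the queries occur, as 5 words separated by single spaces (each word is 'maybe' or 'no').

Answer: no no no maybe maybe

Derivation:
Start: bits=0000000000000000
Op 1: insert cow -> sets bits 6 8 -> bits=0000001010000000
Op 2: insert emu -> sets bits 2 4 -> bits=0010101010000000
Op 3: query owl -> checks bit9=0, bit13=0 (has a 0) -> no
Op 4: query owl -> checks bit9=0, bit13=0 (has a 0) -> no
Op 5: query bat -> checks bit9=0, bit13=0 (has a 0) -> no
Op 6: query emu -> checks bit2=1, bit4=1 (all 1) -> maybe
Op 7: insert eel -> sets bits 5 9 -> bits=0010111011000000
Op 8: insert elk -> sets bits 14 15 -> bits=0010111011000011
Op 9: insert owl -> sets bits 9 13 -> bits=0010111011000111
Op 10: query owl -> checks bit9=1, bit13=1 (all 1) -> maybe
Query results in order: no no no maybe maybe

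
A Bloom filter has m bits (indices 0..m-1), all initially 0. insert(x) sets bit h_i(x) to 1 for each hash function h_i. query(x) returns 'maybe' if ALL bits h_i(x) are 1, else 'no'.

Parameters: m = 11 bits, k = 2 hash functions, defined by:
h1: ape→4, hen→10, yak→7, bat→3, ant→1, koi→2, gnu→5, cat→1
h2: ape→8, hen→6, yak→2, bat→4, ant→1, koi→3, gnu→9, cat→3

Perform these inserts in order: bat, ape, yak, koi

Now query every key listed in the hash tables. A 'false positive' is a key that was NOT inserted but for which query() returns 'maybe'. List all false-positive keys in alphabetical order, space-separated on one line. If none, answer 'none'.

Answer: none

Derivation:
Start: bits=00000000000
After insert 'bat': sets bits 3 4 -> bits=00011000000
After insert 'ape': sets bits 4 8 -> bits=00011000100
After insert 'yak': sets bits 2 7 -> bits=00111001100
After insert 'koi': sets bits 2 3 -> bits=00111001100
Not inserted: ant cat gnu hen — query each against bits=00111001100:
query ant: checks bit1=0 (has a 0) -> no => not a false positive
query cat: checks bit1=0, bit3=1 (has a 0) -> no => not a false positive
query gnu: checks bit5=0, bit9=0 (has a 0) -> no => not a false positive
query hen: checks bit6=0, bit10=0 (has a 0) -> no => not a false positive
False positives (alphabetical): none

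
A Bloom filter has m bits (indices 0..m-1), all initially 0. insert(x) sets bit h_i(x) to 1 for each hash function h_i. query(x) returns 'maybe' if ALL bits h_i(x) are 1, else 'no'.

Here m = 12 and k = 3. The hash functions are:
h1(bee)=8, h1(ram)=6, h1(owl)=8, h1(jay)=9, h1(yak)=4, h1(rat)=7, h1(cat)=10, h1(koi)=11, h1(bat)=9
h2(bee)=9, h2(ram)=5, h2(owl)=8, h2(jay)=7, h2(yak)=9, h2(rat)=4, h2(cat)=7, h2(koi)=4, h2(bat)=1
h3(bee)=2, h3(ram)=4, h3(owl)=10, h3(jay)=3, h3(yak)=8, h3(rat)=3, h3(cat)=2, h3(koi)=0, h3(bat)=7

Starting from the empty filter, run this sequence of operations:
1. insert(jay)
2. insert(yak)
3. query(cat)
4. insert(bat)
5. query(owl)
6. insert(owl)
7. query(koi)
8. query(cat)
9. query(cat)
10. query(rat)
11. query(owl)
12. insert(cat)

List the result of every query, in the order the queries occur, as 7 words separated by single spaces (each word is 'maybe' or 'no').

Start: bits=000000000000
Op 1: insert jay -> sets bits 3 7 9 -> bits=000100010100
Op 2: insert yak -> sets bits 4 8 9 -> bits=000110011100
Op 3: query cat -> checks bit2=0, bit7=1, bit10=0 (has a 0) -> no
Op 4: insert bat -> sets bits 1 7 9 -> bits=010110011100
Op 5: query owl -> checks bit8=1, bit10=0 (has a 0) -> no
Op 6: insert owl -> sets bits 8 10 -> bits=010110011110
Op 7: query koi -> checks bit0=0, bit4=1, bit11=0 (has a 0) -> no
Op 8: query cat -> checks bit2=0, bit7=1, bit10=1 (has a 0) -> no
Op 9: query cat -> checks bit2=0, bit7=1, bit10=1 (has a 0) -> no
Op 10: query rat -> checks bit3=1, bit4=1, bit7=1 (all 1) -> maybe
Op 11: query owl -> checks bit8=1, bit10=1 (all 1) -> maybe
Op 12: insert cat -> sets bits 2 7 10 -> bits=011110011110
Query results in order: no no no no no maybe maybe

Answer: no no no no no maybe maybe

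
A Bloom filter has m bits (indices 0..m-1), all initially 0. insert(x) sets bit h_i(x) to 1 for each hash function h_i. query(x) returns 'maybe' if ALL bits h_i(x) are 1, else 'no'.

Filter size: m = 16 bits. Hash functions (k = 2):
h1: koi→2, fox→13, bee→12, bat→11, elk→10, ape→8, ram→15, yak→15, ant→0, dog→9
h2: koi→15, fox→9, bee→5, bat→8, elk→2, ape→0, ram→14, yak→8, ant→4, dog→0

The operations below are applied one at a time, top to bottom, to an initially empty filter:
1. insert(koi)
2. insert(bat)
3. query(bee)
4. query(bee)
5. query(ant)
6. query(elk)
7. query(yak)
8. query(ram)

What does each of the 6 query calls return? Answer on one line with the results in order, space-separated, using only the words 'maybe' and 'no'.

Answer: no no no no maybe no

Derivation:
Start: bits=0000000000000000
Op 1: insert koi -> sets bits 2 15 -> bits=0010000000000001
Op 2: insert bat -> sets bits 8 11 -> bits=0010000010010001
Op 3: query bee -> checks bit5=0, bit12=0 (has a 0) -> no
Op 4: query bee -> checks bit5=0, bit12=0 (has a 0) -> no
Op 5: query ant -> checks bit0=0, bit4=0 (has a 0) -> no
Op 6: query elk -> checks bit2=1, bit10=0 (has a 0) -> no
Op 7: query yak -> checks bit8=1, bit15=1 (all 1) -> maybe
Op 8: query ram -> checks bit14=0, bit15=1 (has a 0) -> no
Query results in order: no no no no maybe no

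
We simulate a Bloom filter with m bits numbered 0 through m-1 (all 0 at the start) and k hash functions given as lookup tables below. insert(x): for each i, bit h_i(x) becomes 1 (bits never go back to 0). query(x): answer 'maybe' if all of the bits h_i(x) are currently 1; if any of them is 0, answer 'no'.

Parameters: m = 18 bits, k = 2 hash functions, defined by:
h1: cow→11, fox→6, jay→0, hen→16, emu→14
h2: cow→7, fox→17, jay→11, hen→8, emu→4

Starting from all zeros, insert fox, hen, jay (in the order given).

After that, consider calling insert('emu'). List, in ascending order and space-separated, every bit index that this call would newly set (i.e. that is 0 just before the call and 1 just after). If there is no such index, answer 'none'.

Answer: 4 14

Derivation:
Start: bits=000000000000000000
After insert 'fox': sets bits 6 17 -> bits=000000100000000001
After insert 'hen': sets bits 8 16 -> bits=000000101000000011
After insert 'jay': sets bits 0 11 -> bits=100000101001000011
insert 'emu' would touch bits 4 14; currently bit4=0, bit14=0
Bits that are 0 among those (would change 0->1): 4 14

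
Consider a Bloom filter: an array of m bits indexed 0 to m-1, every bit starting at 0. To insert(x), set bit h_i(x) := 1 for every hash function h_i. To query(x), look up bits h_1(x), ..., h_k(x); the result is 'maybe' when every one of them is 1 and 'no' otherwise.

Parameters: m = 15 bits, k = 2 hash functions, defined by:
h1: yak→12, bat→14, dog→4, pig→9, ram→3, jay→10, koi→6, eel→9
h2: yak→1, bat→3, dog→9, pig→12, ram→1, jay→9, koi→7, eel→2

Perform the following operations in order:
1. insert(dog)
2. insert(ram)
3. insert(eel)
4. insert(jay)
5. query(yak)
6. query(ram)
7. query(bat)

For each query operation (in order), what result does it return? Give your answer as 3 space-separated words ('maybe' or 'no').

Answer: no maybe no

Derivation:
Start: bits=000000000000000
Op 1: insert dog -> sets bits 4 9 -> bits=000010000100000
Op 2: insert ram -> sets bits 1 3 -> bits=010110000100000
Op 3: insert eel -> sets bits 2 9 -> bits=011110000100000
Op 4: insert jay -> sets bits 9 10 -> bits=011110000110000
Op 5: query yak -> checks bit1=1, bit12=0 (has a 0) -> no
Op 6: query ram -> checks bit1=1, bit3=1 (all 1) -> maybe
Op 7: query bat -> checks bit3=1, bit14=0 (has a 0) -> no
Query results in order: no maybe no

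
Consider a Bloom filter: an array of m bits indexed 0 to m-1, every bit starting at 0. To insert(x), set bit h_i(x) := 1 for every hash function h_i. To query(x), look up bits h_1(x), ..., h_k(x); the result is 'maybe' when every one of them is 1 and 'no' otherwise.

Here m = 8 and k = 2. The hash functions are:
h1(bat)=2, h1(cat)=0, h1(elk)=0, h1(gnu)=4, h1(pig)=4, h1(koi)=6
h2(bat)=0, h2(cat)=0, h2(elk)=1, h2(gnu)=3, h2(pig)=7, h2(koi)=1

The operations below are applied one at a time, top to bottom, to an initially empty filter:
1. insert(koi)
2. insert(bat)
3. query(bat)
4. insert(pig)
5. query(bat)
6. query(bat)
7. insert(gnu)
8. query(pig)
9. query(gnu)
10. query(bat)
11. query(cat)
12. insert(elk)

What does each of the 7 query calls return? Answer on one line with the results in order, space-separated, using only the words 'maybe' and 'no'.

Start: bits=00000000
Op 1: insert koi -> sets bits 1 6 -> bits=01000010
Op 2: insert bat -> sets bits 0 2 -> bits=11100010
Op 3: query bat -> checks bit0=1, bit2=1 (all 1) -> maybe
Op 4: insert pig -> sets bits 4 7 -> bits=11101011
Op 5: query bat -> checks bit0=1, bit2=1 (all 1) -> maybe
Op 6: query bat -> checks bit0=1, bit2=1 (all 1) -> maybe
Op 7: insert gnu -> sets bits 3 4 -> bits=11111011
Op 8: query pig -> checks bit4=1, bit7=1 (all 1) -> maybe
Op 9: query gnu -> checks bit3=1, bit4=1 (all 1) -> maybe
Op 10: query bat -> checks bit0=1, bit2=1 (all 1) -> maybe
Op 11: query cat -> checks bit0=1 (all 1) -> maybe
Op 12: insert elk -> sets bits 0 1 -> bits=11111011
Query results in order: maybe maybe maybe maybe maybe maybe maybe

Answer: maybe maybe maybe maybe maybe maybe maybe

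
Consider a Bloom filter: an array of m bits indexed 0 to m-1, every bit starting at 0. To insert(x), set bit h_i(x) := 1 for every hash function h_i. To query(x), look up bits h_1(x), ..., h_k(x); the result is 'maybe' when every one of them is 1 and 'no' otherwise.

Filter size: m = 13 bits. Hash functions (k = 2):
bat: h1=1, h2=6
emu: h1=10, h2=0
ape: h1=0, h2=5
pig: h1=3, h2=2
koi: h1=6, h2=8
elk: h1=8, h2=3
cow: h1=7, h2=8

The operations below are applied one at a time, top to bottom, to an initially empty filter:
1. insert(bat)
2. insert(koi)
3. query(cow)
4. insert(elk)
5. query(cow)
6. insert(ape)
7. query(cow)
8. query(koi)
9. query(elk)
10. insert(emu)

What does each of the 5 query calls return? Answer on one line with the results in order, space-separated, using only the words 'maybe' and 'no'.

Answer: no no no maybe maybe

Derivation:
Start: bits=0000000000000
Op 1: insert bat -> sets bits 1 6 -> bits=0100001000000
Op 2: insert koi -> sets bits 6 8 -> bits=0100001010000
Op 3: query cow -> checks bit7=0, bit8=1 (has a 0) -> no
Op 4: insert elk -> sets bits 3 8 -> bits=0101001010000
Op 5: query cow -> checks bit7=0, bit8=1 (has a 0) -> no
Op 6: insert ape -> sets bits 0 5 -> bits=1101011010000
Op 7: query cow -> checks bit7=0, bit8=1 (has a 0) -> no
Op 8: query koi -> checks bit6=1, bit8=1 (all 1) -> maybe
Op 9: query elk -> checks bit3=1, bit8=1 (all 1) -> maybe
Op 10: insert emu -> sets bits 0 10 -> bits=1101011010100
Query results in order: no no no maybe maybe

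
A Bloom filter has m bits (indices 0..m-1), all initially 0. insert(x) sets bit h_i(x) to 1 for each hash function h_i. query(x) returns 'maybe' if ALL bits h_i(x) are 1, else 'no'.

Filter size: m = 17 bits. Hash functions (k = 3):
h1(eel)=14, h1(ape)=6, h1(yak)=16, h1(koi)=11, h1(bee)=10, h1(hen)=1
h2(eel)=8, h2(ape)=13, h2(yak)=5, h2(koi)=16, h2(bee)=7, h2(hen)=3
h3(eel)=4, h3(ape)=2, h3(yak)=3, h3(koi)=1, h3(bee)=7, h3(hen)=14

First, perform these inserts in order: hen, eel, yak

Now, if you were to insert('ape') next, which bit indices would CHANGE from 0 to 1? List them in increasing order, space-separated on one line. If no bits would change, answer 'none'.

Answer: 2 6 13

Derivation:
Start: bits=00000000000000000
After insert 'hen': sets bits 1 3 14 -> bits=01010000000000100
After insert 'eel': sets bits 4 8 14 -> bits=01011000100000100
After insert 'yak': sets bits 3 5 16 -> bits=01011100100000101
insert 'ape' would touch bits 2 6 13; currently bit2=0, bit6=0, bit13=0
Bits that are 0 among those (would change 0->1): 2 6 13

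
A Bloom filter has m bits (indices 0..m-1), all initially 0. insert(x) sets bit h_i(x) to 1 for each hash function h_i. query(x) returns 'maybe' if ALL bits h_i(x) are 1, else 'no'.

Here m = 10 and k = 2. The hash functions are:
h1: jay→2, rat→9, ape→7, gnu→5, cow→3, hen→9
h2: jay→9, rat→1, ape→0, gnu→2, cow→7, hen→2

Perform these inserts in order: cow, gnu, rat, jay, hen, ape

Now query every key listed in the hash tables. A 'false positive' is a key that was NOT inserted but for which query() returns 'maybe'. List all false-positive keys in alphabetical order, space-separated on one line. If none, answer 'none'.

Answer: none

Derivation:
Start: bits=0000000000
After insert 'cow': sets bits 3 7 -> bits=0001000100
After insert 'gnu': sets bits 2 5 -> bits=0011010100
After insert 'rat': sets bits 1 9 -> bits=0111010101
After insert 'jay': sets bits 2 9 -> bits=0111010101
After insert 'hen': sets bits 2 9 -> bits=0111010101
After insert 'ape': sets bits 0 7 -> bits=1111010101
Not inserted: (none) — query each against bits=1111010101:
False positives (alphabetical): none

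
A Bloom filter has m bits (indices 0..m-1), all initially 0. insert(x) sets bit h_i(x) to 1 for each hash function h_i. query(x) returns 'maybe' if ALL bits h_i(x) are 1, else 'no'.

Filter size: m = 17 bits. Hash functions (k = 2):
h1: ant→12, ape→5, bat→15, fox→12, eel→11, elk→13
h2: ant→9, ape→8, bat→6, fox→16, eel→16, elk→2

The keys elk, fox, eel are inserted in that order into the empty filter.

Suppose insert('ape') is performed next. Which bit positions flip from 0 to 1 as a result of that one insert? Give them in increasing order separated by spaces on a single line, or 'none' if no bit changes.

Answer: 5 8

Derivation:
Start: bits=00000000000000000
After insert 'elk': sets bits 2 13 -> bits=00100000000001000
After insert 'fox': sets bits 12 16 -> bits=00100000000011001
After insert 'eel': sets bits 11 16 -> bits=00100000000111001
insert 'ape' would touch bits 5 8; currently bit5=0, bit8=0
Bits that are 0 among those (would change 0->1): 5 8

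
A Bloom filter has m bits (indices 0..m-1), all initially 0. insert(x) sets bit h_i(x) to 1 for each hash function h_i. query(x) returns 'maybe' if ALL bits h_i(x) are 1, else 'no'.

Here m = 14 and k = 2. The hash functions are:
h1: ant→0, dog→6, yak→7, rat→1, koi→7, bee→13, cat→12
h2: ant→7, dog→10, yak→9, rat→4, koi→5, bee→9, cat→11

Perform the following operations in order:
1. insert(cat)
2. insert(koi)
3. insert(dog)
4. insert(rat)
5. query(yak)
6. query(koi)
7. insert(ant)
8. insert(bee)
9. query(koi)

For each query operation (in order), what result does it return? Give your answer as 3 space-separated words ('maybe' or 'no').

Answer: no maybe maybe

Derivation:
Start: bits=00000000000000
Op 1: insert cat -> sets bits 11 12 -> bits=00000000000110
Op 2: insert koi -> sets bits 5 7 -> bits=00000101000110
Op 3: insert dog -> sets bits 6 10 -> bits=00000111001110
Op 4: insert rat -> sets bits 1 4 -> bits=01001111001110
Op 5: query yak -> checks bit7=1, bit9=0 (has a 0) -> no
Op 6: query koi -> checks bit5=1, bit7=1 (all 1) -> maybe
Op 7: insert ant -> sets bits 0 7 -> bits=11001111001110
Op 8: insert bee -> sets bits 9 13 -> bits=11001111011111
Op 9: query koi -> checks bit5=1, bit7=1 (all 1) -> maybe
Query results in order: no maybe maybe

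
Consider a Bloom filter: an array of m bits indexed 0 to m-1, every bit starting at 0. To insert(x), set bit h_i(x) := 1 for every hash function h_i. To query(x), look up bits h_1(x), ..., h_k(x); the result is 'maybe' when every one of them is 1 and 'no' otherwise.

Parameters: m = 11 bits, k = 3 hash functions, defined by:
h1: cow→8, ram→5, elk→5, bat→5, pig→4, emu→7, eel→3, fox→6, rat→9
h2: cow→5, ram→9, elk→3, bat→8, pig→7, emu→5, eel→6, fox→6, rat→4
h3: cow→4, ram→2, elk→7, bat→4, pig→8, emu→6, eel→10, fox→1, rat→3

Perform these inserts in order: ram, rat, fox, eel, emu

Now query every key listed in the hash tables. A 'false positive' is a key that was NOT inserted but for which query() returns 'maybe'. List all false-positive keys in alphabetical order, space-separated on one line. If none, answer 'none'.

Start: bits=00000000000
After insert 'ram': sets bits 2 5 9 -> bits=00100100010
After insert 'rat': sets bits 3 4 9 -> bits=00111100010
After insert 'fox': sets bits 1 6 -> bits=01111110010
After insert 'eel': sets bits 3 6 10 -> bits=01111110011
After insert 'emu': sets bits 5 6 7 -> bits=01111111011
Not inserted: bat cow elk pig — query each against bits=01111111011:
query bat: checks bit4=1, bit5=1, bit8=0 (has a 0) -> no => not a false positive
query cow: checks bit4=1, bit5=1, bit8=0 (has a 0) -> no => not a false positive
query elk: checks bit3=1, bit5=1, bit7=1 (all 1) -> maybe => FALSE POSITIVE
query pig: checks bit4=1, bit7=1, bit8=0 (has a 0) -> no => not a false positive
False positives (alphabetical): elk

Answer: elk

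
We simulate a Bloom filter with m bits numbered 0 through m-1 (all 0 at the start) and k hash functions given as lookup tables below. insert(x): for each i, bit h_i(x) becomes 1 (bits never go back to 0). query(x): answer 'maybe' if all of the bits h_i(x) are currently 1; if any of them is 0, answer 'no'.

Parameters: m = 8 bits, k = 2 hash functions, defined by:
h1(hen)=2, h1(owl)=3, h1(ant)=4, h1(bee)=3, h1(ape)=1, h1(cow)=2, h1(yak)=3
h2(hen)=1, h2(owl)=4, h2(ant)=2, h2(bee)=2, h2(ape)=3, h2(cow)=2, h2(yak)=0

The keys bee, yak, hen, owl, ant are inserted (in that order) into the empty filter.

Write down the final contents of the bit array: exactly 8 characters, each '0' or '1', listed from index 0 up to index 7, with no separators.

Answer: 11111000

Derivation:
Start: bits=00000000
After insert 'bee': sets bits 2 3 -> bits=00110000
After insert 'yak': sets bits 0 3 -> bits=10110000
After insert 'hen': sets bits 1 2 -> bits=11110000
After insert 'owl': sets bits 3 4 -> bits=11111000
After insert 'ant': sets bits 2 4 -> bits=11111000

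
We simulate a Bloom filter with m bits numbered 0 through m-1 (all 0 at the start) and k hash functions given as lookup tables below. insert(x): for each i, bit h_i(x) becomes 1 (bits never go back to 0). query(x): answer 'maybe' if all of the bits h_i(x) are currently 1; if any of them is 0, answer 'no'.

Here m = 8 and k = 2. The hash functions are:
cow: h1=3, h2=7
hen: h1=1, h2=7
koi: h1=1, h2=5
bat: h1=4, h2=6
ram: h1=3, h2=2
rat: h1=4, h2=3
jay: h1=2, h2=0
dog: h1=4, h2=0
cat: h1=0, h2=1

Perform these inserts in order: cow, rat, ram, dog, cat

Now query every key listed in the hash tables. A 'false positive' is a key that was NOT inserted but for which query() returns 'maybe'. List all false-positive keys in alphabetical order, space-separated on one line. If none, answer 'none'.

Start: bits=00000000
After insert 'cow': sets bits 3 7 -> bits=00010001
After insert 'rat': sets bits 3 4 -> bits=00011001
After insert 'ram': sets bits 2 3 -> bits=00111001
After insert 'dog': sets bits 0 4 -> bits=10111001
After insert 'cat': sets bits 0 1 -> bits=11111001
Not inserted: bat hen jay koi — query each against bits=11111001:
query bat: checks bit4=1, bit6=0 (has a 0) -> no => not a false positive
query hen: checks bit1=1, bit7=1 (all 1) -> maybe => FALSE POSITIVE
query jay: checks bit0=1, bit2=1 (all 1) -> maybe => FALSE POSITIVE
query koi: checks bit1=1, bit5=0 (has a 0) -> no => not a false positive
False positives (alphabetical): hen jay

Answer: hen jay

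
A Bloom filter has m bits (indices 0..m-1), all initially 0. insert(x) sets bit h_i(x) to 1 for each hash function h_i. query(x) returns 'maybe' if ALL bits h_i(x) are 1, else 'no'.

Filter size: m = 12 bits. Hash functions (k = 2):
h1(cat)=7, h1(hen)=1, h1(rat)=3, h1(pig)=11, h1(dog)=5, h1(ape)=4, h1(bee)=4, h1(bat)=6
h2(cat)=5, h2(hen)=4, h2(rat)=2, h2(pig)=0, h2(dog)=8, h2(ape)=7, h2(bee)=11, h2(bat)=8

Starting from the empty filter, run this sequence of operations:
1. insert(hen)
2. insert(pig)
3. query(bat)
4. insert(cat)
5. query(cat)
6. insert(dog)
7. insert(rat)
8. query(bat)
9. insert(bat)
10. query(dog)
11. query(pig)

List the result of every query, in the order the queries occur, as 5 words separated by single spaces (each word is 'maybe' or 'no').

Answer: no maybe no maybe maybe

Derivation:
Start: bits=000000000000
Op 1: insert hen -> sets bits 1 4 -> bits=010010000000
Op 2: insert pig -> sets bits 0 11 -> bits=110010000001
Op 3: query bat -> checks bit6=0, bit8=0 (has a 0) -> no
Op 4: insert cat -> sets bits 5 7 -> bits=110011010001
Op 5: query cat -> checks bit5=1, bit7=1 (all 1) -> maybe
Op 6: insert dog -> sets bits 5 8 -> bits=110011011001
Op 7: insert rat -> sets bits 2 3 -> bits=111111011001
Op 8: query bat -> checks bit6=0, bit8=1 (has a 0) -> no
Op 9: insert bat -> sets bits 6 8 -> bits=111111111001
Op 10: query dog -> checks bit5=1, bit8=1 (all 1) -> maybe
Op 11: query pig -> checks bit0=1, bit11=1 (all 1) -> maybe
Query results in order: no maybe no maybe maybe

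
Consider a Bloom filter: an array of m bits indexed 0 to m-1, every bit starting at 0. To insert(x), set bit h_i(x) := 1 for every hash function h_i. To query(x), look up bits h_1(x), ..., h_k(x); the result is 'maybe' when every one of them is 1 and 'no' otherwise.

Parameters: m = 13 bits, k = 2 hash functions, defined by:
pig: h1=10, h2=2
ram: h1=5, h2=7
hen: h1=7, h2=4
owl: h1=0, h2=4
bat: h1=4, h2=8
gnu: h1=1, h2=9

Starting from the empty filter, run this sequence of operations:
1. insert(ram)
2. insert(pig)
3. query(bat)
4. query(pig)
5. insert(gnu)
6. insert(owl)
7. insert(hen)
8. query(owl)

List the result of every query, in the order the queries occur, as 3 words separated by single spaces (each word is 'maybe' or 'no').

Answer: no maybe maybe

Derivation:
Start: bits=0000000000000
Op 1: insert ram -> sets bits 5 7 -> bits=0000010100000
Op 2: insert pig -> sets bits 2 10 -> bits=0010010100100
Op 3: query bat -> checks bit4=0, bit8=0 (has a 0) -> no
Op 4: query pig -> checks bit2=1, bit10=1 (all 1) -> maybe
Op 5: insert gnu -> sets bits 1 9 -> bits=0110010101100
Op 6: insert owl -> sets bits 0 4 -> bits=1110110101100
Op 7: insert hen -> sets bits 4 7 -> bits=1110110101100
Op 8: query owl -> checks bit0=1, bit4=1 (all 1) -> maybe
Query results in order: no maybe maybe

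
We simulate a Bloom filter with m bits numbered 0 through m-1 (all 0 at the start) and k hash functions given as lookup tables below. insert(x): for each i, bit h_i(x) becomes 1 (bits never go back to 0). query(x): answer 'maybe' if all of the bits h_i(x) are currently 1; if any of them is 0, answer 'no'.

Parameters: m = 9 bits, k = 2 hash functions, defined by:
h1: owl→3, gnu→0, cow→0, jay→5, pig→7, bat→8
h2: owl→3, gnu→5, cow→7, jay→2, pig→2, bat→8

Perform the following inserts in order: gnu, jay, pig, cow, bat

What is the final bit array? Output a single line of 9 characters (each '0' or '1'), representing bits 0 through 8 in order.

Start: bits=000000000
After insert 'gnu': sets bits 0 5 -> bits=100001000
After insert 'jay': sets bits 2 5 -> bits=101001000
After insert 'pig': sets bits 2 7 -> bits=101001010
After insert 'cow': sets bits 0 7 -> bits=101001010
After insert 'bat': sets bits 8 -> bits=101001011

Answer: 101001011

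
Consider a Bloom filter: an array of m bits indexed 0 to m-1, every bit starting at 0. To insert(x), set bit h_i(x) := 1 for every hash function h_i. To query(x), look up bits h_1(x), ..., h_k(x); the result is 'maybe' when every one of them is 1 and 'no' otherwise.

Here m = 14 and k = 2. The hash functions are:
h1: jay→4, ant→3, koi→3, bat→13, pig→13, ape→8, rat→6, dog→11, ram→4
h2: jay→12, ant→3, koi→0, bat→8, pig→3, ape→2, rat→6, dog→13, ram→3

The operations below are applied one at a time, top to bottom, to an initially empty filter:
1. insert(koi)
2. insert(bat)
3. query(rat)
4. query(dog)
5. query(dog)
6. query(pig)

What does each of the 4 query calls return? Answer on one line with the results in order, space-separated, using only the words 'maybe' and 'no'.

Start: bits=00000000000000
Op 1: insert koi -> sets bits 0 3 -> bits=10010000000000
Op 2: insert bat -> sets bits 8 13 -> bits=10010000100001
Op 3: query rat -> checks bit6=0 (has a 0) -> no
Op 4: query dog -> checks bit11=0, bit13=1 (has a 0) -> no
Op 5: query dog -> checks bit11=0, bit13=1 (has a 0) -> no
Op 6: query pig -> checks bit3=1, bit13=1 (all 1) -> maybe
Query results in order: no no no maybe

Answer: no no no maybe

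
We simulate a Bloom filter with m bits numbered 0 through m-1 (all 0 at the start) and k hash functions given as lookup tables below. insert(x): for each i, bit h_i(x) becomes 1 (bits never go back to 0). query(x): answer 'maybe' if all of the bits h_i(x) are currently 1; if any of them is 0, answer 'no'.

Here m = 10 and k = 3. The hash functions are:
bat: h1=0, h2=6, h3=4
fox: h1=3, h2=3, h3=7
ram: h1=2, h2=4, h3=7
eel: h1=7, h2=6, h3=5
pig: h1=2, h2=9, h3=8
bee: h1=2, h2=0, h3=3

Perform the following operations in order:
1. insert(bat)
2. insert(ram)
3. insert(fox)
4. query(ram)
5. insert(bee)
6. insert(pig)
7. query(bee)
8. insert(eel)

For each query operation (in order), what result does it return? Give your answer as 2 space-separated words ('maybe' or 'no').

Answer: maybe maybe

Derivation:
Start: bits=0000000000
Op 1: insert bat -> sets bits 0 4 6 -> bits=1000101000
Op 2: insert ram -> sets bits 2 4 7 -> bits=1010101100
Op 3: insert fox -> sets bits 3 7 -> bits=1011101100
Op 4: query ram -> checks bit2=1, bit4=1, bit7=1 (all 1) -> maybe
Op 5: insert bee -> sets bits 0 2 3 -> bits=1011101100
Op 6: insert pig -> sets bits 2 8 9 -> bits=1011101111
Op 7: query bee -> checks bit0=1, bit2=1, bit3=1 (all 1) -> maybe
Op 8: insert eel -> sets bits 5 6 7 -> bits=1011111111
Query results in order: maybe maybe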